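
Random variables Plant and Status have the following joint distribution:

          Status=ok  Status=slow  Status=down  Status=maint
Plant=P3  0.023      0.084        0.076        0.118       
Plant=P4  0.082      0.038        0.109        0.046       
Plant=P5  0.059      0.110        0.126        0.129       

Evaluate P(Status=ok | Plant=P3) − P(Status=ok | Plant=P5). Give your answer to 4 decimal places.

-0.0627

P(Plant=P3) = 0.023 + 0.084 + 0.076 + 0.118 = 0.301; P(Status=ok | Plant=P3) = 0.023/0.301 = 0.07641.
P(Plant=P5) = 0.059 + 0.110 + 0.126 + 0.129 = 0.424; P(Status=ok | Plant=P5) = 0.059/0.424 = 0.13915.
Difference = -0.0627.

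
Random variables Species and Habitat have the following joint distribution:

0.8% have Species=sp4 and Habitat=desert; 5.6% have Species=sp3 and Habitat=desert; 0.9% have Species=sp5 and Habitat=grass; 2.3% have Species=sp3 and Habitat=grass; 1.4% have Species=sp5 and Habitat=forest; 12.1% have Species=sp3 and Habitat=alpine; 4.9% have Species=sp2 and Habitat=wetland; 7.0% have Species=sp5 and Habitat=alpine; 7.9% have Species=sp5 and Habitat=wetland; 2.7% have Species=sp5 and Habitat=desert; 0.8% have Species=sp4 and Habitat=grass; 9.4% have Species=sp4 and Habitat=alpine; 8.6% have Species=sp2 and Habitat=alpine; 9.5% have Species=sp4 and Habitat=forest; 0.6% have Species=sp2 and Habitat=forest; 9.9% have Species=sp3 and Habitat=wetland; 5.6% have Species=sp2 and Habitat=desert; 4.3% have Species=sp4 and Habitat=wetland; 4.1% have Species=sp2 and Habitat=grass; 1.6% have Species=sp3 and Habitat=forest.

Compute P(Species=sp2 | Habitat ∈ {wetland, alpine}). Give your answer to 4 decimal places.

P(Habitat=wetland) = 0.049 + 0.099 + 0.043 + 0.079 = 0.270.
P(Habitat=alpine) = 0.086 + 0.121 + 0.094 + 0.070 = 0.371.
P(Habitat ∈ {wetland, alpine}) = 0.270 + 0.371 = 0.641; P(Species=sp2, Habitat ∈ {wetland, alpine}) = 0.049 + 0.086 = 0.135.
P(Species=sp2 | Habitat ∈ {wetland, alpine}) = 0.135/0.641 = 0.2106.

0.2106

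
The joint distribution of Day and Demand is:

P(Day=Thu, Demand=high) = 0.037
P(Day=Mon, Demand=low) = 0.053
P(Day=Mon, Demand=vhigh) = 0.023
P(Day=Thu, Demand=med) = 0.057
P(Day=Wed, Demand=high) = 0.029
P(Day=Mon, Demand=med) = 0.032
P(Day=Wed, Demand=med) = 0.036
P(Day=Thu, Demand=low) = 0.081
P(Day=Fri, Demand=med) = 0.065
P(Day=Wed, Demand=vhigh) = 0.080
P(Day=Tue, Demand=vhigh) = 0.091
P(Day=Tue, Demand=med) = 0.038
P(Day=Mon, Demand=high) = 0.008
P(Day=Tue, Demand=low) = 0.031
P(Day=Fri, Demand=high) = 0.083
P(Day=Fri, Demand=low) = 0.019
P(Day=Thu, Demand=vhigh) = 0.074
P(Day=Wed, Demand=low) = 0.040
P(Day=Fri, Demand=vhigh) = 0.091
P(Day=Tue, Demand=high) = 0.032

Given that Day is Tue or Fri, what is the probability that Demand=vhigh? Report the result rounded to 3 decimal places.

P(Day=Tue) = 0.031 + 0.038 + 0.032 + 0.091 = 0.192.
P(Day=Fri) = 0.019 + 0.065 + 0.083 + 0.091 = 0.258.
P(Day ∈ {Tue, Fri}) = 0.192 + 0.258 = 0.450; P(Demand=vhigh, Day ∈ {Tue, Fri}) = 0.091 + 0.091 = 0.182.
P(Demand=vhigh | Day ∈ {Tue, Fri}) = 0.182/0.450 = 0.404.

0.404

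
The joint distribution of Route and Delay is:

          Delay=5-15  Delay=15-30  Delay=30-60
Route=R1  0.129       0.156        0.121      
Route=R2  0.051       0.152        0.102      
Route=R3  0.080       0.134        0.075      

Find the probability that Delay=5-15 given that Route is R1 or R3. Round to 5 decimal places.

0.30072

P(Route=R1) = 0.129 + 0.156 + 0.121 = 0.406.
P(Route=R3) = 0.080 + 0.134 + 0.075 = 0.289.
P(Route ∈ {R1, R3}) = 0.406 + 0.289 = 0.695; P(Delay=5-15, Route ∈ {R1, R3}) = 0.129 + 0.080 = 0.209.
P(Delay=5-15 | Route ∈ {R1, R3}) = 0.209/0.695 = 0.30072.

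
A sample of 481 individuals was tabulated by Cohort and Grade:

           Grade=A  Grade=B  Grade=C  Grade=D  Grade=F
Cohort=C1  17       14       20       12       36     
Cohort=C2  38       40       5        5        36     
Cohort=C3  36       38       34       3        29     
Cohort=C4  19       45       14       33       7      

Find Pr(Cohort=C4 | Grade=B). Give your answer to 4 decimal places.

0.3285

Total with Grade=B: 14 + 40 + 38 + 45 = 137.
P(Cohort=C4 | Grade=B) = 45/137 = 0.3285.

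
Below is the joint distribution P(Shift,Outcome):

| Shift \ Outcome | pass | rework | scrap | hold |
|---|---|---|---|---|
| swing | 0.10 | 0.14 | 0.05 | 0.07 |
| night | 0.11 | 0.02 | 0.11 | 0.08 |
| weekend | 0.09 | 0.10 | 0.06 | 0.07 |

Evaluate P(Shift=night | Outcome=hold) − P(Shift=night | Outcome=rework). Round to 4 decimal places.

0.2867

P(Outcome=hold) = 0.07 + 0.08 + 0.07 = 0.22; P(Shift=night | Outcome=hold) = 0.08/0.22 = 0.36364.
P(Outcome=rework) = 0.14 + 0.02 + 0.10 = 0.26; P(Shift=night | Outcome=rework) = 0.02/0.26 = 0.07692.
Difference = 0.2867.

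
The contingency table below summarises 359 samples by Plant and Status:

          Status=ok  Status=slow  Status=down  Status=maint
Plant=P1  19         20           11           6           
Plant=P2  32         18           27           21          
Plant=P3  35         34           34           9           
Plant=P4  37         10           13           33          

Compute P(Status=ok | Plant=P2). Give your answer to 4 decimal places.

0.3265

Total with Plant=P2: 32 + 18 + 27 + 21 = 98.
P(Status=ok | Plant=P2) = 32/98 = 0.3265.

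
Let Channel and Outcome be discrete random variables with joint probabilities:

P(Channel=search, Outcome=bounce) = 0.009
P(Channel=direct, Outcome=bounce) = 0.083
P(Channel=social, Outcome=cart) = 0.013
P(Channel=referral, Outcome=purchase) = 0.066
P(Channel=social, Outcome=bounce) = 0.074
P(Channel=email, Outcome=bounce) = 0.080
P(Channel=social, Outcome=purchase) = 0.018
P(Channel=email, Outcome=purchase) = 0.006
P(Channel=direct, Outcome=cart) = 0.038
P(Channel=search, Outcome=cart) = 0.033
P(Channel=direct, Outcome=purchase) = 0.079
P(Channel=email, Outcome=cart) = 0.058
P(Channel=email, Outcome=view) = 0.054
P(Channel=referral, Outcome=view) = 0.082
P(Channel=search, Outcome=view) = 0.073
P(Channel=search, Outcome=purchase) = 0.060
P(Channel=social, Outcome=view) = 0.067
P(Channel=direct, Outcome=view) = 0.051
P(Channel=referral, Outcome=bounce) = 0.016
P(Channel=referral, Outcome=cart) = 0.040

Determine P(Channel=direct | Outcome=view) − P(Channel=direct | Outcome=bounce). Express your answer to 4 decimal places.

-0.1608

P(Outcome=view) = 0.054 + 0.073 + 0.067 + 0.051 + 0.082 = 0.327; P(Channel=direct | Outcome=view) = 0.051/0.327 = 0.15596.
P(Outcome=bounce) = 0.080 + 0.009 + 0.074 + 0.083 + 0.016 = 0.262; P(Channel=direct | Outcome=bounce) = 0.083/0.262 = 0.31679.
Difference = -0.1608.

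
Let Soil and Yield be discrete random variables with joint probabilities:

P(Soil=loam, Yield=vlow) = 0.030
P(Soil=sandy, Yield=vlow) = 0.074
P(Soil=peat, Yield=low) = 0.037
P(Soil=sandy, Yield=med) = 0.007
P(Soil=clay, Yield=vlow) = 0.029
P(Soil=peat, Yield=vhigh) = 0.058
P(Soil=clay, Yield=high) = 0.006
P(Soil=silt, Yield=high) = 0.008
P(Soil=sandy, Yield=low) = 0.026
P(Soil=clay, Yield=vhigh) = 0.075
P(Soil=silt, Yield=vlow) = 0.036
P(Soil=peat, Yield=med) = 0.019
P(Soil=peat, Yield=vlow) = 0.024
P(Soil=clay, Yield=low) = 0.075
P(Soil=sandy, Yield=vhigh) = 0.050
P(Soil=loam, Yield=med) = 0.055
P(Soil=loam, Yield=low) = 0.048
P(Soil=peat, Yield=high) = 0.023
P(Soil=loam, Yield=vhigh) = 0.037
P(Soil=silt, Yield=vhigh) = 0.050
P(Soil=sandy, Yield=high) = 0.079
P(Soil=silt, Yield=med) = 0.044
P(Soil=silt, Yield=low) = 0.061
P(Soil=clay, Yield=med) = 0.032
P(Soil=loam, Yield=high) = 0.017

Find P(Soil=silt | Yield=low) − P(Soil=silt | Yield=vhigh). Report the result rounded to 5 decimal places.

0.06178

P(Yield=low) = 0.026 + 0.048 + 0.075 + 0.061 + 0.037 = 0.247; P(Soil=silt | Yield=low) = 0.061/0.247 = 0.246964.
P(Yield=vhigh) = 0.050 + 0.037 + 0.075 + 0.050 + 0.058 = 0.270; P(Soil=silt | Yield=vhigh) = 0.050/0.270 = 0.185185.
Difference = 0.06178.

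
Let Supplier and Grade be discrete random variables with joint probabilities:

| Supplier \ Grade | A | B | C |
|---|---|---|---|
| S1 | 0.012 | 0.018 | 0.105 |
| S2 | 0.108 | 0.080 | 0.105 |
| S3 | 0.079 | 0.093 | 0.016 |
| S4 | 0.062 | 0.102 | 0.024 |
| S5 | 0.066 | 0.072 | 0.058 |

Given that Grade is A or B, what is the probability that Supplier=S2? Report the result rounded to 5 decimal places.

0.27168

P(Grade=A) = 0.012 + 0.108 + 0.079 + 0.062 + 0.066 = 0.327.
P(Grade=B) = 0.018 + 0.080 + 0.093 + 0.102 + 0.072 = 0.365.
P(Grade ∈ {A, B}) = 0.327 + 0.365 = 0.692; P(Supplier=S2, Grade ∈ {A, B}) = 0.108 + 0.080 = 0.188.
P(Supplier=S2 | Grade ∈ {A, B}) = 0.188/0.692 = 0.27168.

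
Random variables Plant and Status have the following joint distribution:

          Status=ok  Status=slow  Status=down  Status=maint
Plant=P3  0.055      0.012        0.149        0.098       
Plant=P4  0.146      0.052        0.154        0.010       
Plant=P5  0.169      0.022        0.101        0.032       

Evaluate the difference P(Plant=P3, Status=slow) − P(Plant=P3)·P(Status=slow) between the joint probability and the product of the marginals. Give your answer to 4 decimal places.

-0.0150

P(Plant=P3) = 0.055 + 0.012 + 0.149 + 0.098 = 0.314.
P(Status=slow) = 0.012 + 0.052 + 0.022 = 0.086.
P(Plant=P3, Status=slow) − P(Plant=P3)P(Status=slow) = 0.012 − 0.314×0.086 = -0.0150.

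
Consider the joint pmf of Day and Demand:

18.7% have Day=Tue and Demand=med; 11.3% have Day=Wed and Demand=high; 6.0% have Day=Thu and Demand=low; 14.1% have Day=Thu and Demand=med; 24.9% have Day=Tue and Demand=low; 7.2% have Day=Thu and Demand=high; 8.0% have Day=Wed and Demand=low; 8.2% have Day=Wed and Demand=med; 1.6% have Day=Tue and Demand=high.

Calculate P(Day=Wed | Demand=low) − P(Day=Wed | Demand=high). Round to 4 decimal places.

P(Demand=low) = 0.249 + 0.080 + 0.060 = 0.389; P(Day=Wed | Demand=low) = 0.080/0.389 = 0.20566.
P(Demand=high) = 0.016 + 0.113 + 0.072 = 0.201; P(Day=Wed | Demand=high) = 0.113/0.201 = 0.56219.
Difference = -0.3565.

-0.3565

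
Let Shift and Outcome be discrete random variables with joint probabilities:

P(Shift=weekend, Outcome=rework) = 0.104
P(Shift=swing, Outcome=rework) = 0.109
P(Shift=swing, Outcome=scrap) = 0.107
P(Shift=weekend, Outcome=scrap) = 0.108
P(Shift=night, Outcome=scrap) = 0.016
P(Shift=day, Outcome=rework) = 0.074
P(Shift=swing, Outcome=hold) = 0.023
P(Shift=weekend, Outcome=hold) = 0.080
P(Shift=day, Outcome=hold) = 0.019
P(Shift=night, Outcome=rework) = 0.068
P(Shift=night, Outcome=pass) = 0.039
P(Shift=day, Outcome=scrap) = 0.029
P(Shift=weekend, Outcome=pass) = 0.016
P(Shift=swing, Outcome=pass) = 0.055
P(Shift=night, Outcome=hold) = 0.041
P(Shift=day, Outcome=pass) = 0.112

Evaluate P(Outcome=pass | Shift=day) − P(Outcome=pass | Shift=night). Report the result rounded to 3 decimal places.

0.241

P(Shift=day) = 0.112 + 0.074 + 0.029 + 0.019 = 0.234; P(Outcome=pass | Shift=day) = 0.112/0.234 = 0.4786.
P(Shift=night) = 0.039 + 0.068 + 0.016 + 0.041 = 0.164; P(Outcome=pass | Shift=night) = 0.039/0.164 = 0.2378.
Difference = 0.241.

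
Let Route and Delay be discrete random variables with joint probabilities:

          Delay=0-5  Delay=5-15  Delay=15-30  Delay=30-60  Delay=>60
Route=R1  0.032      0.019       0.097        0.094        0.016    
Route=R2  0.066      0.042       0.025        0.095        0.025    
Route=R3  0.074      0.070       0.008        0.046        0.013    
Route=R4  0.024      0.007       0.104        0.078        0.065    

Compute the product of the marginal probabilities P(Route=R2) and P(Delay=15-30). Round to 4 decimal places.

P(Route=R2) = 0.066 + 0.042 + 0.025 + 0.095 + 0.025 = 0.253.
P(Delay=15-30) = 0.097 + 0.025 + 0.008 + 0.104 = 0.234.
Product: 0.253 × 0.234 = 0.0592.

0.0592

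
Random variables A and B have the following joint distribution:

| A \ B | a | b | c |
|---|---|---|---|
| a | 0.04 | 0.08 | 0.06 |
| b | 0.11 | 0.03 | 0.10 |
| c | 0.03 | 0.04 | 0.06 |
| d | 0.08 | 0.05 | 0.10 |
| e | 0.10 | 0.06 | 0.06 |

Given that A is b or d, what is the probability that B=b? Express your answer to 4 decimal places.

P(A=b) = 0.11 + 0.03 + 0.10 = 0.24.
P(A=d) = 0.08 + 0.05 + 0.10 = 0.23.
P(A ∈ {b, d}) = 0.24 + 0.23 = 0.47; P(B=b, A ∈ {b, d}) = 0.03 + 0.05 = 0.08.
P(B=b | A ∈ {b, d}) = 0.08/0.47 = 0.1702.

0.1702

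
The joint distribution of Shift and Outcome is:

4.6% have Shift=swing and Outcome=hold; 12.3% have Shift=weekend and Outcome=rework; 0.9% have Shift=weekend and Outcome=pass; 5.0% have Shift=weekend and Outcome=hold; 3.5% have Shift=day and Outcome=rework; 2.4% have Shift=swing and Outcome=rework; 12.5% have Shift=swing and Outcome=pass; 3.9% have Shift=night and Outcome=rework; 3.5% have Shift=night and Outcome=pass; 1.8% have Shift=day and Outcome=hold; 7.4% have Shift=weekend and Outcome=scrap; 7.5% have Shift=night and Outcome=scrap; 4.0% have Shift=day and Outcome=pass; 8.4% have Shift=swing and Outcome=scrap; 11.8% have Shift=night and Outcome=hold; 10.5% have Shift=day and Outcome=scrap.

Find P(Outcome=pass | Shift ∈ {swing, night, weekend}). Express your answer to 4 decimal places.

P(Shift=swing) = 0.125 + 0.024 + 0.084 + 0.046 = 0.279.
P(Shift=night) = 0.035 + 0.039 + 0.075 + 0.118 = 0.267.
P(Shift=weekend) = 0.009 + 0.123 + 0.074 + 0.050 = 0.256.
P(Shift ∈ {swing, night, weekend}) = 0.279 + 0.267 + 0.256 = 0.802; P(Outcome=pass, Shift ∈ {swing, night, weekend}) = 0.125 + 0.035 + 0.009 = 0.169.
P(Outcome=pass | Shift ∈ {swing, night, weekend}) = 0.169/0.802 = 0.2107.

0.2107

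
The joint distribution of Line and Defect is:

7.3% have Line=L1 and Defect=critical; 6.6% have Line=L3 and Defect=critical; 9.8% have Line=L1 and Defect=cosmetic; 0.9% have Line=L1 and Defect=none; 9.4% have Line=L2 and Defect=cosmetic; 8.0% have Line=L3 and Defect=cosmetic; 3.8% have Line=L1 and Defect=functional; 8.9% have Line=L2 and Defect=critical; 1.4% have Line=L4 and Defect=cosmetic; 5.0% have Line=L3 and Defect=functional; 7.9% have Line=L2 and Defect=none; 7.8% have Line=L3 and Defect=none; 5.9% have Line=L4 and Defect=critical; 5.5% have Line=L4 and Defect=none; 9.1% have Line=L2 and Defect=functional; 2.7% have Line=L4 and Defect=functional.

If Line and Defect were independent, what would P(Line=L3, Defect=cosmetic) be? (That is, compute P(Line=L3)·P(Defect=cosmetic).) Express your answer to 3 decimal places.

P(Line=L3) = 0.078 + 0.080 + 0.050 + 0.066 = 0.274.
P(Defect=cosmetic) = 0.098 + 0.094 + 0.080 + 0.014 = 0.286.
Product: 0.274 × 0.286 = 0.078.

0.078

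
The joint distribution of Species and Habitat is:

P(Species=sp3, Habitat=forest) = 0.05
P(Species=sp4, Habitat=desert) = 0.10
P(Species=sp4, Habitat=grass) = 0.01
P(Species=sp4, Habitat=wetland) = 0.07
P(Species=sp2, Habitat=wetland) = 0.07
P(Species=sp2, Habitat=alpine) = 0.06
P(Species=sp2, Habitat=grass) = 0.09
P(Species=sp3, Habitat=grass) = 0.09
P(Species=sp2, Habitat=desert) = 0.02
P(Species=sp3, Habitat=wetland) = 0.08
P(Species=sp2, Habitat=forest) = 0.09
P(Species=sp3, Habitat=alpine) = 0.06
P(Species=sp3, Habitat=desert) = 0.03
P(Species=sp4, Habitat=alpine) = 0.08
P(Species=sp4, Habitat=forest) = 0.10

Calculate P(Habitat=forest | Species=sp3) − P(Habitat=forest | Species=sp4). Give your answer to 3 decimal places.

-0.116

P(Species=sp3) = 0.05 + 0.09 + 0.08 + 0.03 + 0.06 = 0.31; P(Habitat=forest | Species=sp3) = 0.05/0.31 = 0.1613.
P(Species=sp4) = 0.10 + 0.01 + 0.07 + 0.10 + 0.08 = 0.36; P(Habitat=forest | Species=sp4) = 0.10/0.36 = 0.2778.
Difference = -0.116.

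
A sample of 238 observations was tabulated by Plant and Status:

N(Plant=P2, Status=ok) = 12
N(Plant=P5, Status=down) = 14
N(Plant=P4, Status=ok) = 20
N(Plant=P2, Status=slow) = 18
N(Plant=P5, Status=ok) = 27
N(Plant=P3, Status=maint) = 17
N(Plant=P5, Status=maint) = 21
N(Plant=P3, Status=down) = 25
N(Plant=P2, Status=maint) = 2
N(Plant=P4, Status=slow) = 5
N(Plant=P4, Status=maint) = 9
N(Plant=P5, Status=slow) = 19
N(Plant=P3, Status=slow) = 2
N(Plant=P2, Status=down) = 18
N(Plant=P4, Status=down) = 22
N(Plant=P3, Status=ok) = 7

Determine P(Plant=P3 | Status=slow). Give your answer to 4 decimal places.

0.0455

Total with Status=slow: 18 + 2 + 5 + 19 = 44.
P(Plant=P3 | Status=slow) = 2/44 = 0.0455.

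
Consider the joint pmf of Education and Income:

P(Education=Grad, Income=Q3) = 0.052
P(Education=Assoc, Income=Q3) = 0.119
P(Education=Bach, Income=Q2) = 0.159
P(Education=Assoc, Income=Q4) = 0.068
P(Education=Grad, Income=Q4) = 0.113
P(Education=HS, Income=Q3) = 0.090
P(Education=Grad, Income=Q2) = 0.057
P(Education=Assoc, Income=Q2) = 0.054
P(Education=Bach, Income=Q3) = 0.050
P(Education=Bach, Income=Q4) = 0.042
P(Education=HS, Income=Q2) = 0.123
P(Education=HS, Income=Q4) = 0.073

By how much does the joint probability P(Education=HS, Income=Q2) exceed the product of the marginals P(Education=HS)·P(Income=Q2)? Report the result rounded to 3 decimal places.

P(Education=HS) = 0.123 + 0.090 + 0.073 = 0.286.
P(Income=Q2) = 0.123 + 0.054 + 0.159 + 0.057 = 0.393.
P(Education=HS, Income=Q2) − P(Education=HS)P(Income=Q2) = 0.123 − 0.286×0.393 = 0.011.

0.011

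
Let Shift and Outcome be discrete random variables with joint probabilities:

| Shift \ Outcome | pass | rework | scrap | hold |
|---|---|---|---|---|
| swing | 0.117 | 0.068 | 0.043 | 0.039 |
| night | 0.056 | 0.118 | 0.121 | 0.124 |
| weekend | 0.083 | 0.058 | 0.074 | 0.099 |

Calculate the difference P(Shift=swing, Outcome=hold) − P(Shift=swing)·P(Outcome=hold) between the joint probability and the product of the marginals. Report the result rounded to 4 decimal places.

-0.0310

P(Shift=swing) = 0.117 + 0.068 + 0.043 + 0.039 = 0.267.
P(Outcome=hold) = 0.039 + 0.124 + 0.099 = 0.262.
P(Shift=swing, Outcome=hold) − P(Shift=swing)P(Outcome=hold) = 0.039 − 0.267×0.262 = -0.0310.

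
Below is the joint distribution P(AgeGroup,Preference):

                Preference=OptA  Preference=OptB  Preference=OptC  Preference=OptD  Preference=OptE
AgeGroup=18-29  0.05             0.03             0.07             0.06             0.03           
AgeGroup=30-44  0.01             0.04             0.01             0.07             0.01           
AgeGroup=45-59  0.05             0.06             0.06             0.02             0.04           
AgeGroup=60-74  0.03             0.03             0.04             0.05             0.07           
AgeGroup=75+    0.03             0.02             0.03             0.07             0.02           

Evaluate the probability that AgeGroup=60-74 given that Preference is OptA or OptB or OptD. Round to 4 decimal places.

0.1774

P(Preference=OptA) = 0.05 + 0.01 + 0.05 + 0.03 + 0.03 = 0.17.
P(Preference=OptB) = 0.03 + 0.04 + 0.06 + 0.03 + 0.02 = 0.18.
P(Preference=OptD) = 0.06 + 0.07 + 0.02 + 0.05 + 0.07 = 0.27.
P(Preference ∈ {OptA, OptB, OptD}) = 0.17 + 0.18 + 0.27 = 0.62; P(AgeGroup=60-74, Preference ∈ {OptA, OptB, OptD}) = 0.03 + 0.03 + 0.05 = 0.11.
P(AgeGroup=60-74 | Preference ∈ {OptA, OptB, OptD}) = 0.11/0.62 = 0.1774.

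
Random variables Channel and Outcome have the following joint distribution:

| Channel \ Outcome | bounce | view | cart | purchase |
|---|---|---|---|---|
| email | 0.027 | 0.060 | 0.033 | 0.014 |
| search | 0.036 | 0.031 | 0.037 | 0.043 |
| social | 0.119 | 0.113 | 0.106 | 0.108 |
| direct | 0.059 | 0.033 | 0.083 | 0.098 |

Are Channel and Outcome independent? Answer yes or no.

no

P(Channel=direct) = 0.273 and P(Outcome=view) = 0.237, so their product is 0.06470, but P(Channel=direct, Outcome=view) = 0.033. Since these differ, Channel and Outcome are not independent.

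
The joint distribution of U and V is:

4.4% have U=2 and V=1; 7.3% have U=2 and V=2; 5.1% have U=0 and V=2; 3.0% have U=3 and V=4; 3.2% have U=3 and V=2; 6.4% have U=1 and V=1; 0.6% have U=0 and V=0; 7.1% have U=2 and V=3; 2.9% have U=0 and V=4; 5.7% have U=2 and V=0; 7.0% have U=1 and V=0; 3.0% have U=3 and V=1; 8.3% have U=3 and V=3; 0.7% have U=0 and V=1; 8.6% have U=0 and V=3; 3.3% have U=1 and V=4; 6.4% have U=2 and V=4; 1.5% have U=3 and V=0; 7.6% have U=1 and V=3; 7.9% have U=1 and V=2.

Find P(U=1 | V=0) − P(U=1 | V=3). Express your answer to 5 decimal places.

0.23247

P(V=0) = 0.006 + 0.070 + 0.057 + 0.015 = 0.148; P(U=1 | V=0) = 0.070/0.148 = 0.472973.
P(V=3) = 0.086 + 0.076 + 0.071 + 0.083 = 0.316; P(U=1 | V=3) = 0.076/0.316 = 0.240506.
Difference = 0.23247.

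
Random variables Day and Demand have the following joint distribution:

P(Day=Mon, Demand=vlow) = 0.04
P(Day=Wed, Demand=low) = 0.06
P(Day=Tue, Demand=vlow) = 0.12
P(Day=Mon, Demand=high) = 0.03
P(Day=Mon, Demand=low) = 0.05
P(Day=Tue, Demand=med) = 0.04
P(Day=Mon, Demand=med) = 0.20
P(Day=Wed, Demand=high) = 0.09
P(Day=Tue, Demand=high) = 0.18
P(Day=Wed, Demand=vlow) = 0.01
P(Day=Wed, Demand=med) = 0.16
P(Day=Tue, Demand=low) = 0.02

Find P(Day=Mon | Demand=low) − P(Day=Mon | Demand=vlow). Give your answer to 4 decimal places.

0.1493

P(Demand=low) = 0.05 + 0.02 + 0.06 = 0.13; P(Day=Mon | Demand=low) = 0.05/0.13 = 0.38462.
P(Demand=vlow) = 0.04 + 0.12 + 0.01 = 0.17; P(Day=Mon | Demand=vlow) = 0.04/0.17 = 0.23529.
Difference = 0.1493.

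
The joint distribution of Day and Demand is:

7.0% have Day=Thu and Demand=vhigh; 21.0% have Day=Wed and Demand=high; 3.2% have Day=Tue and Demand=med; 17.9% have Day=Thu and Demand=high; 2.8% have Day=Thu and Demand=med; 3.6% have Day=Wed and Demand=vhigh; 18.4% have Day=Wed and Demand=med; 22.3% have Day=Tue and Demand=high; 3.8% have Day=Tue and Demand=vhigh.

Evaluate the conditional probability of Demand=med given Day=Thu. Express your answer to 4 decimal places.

P(Day=Thu) = 0.028 + 0.179 + 0.070 = 0.277.
P(Demand=med | Day=Thu) = 0.028/0.277 = 0.1011.

0.1011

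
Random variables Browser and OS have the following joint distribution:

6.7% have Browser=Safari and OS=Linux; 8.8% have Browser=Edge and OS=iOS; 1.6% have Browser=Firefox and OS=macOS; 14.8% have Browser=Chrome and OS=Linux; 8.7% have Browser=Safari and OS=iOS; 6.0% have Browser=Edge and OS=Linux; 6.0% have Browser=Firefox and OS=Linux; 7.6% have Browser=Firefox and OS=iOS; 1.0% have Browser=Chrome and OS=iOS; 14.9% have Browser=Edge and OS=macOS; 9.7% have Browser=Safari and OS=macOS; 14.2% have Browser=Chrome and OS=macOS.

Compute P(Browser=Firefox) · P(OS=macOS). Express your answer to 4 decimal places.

P(Browser=Firefox) = 0.016 + 0.060 + 0.076 = 0.152.
P(OS=macOS) = 0.142 + 0.016 + 0.097 + 0.149 = 0.404.
Product: 0.152 × 0.404 = 0.0614.

0.0614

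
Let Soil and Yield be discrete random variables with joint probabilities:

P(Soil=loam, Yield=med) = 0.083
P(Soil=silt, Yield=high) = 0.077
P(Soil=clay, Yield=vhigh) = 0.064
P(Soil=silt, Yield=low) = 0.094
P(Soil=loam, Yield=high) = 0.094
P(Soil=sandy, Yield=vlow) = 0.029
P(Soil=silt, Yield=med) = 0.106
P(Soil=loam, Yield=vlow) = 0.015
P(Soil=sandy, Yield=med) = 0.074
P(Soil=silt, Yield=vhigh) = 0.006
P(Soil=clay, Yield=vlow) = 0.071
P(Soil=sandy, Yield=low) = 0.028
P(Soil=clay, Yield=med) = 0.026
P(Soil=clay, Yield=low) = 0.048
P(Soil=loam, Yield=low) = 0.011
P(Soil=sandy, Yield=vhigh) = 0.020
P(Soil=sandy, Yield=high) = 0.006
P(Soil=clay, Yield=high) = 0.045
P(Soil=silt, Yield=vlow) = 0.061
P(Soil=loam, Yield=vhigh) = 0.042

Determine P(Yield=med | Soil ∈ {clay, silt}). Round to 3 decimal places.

0.221

P(Soil=clay) = 0.071 + 0.048 + 0.026 + 0.045 + 0.064 = 0.254.
P(Soil=silt) = 0.061 + 0.094 + 0.106 + 0.077 + 0.006 = 0.344.
P(Soil ∈ {clay, silt}) = 0.254 + 0.344 = 0.598; P(Yield=med, Soil ∈ {clay, silt}) = 0.026 + 0.106 = 0.132.
P(Yield=med | Soil ∈ {clay, silt}) = 0.132/0.598 = 0.221.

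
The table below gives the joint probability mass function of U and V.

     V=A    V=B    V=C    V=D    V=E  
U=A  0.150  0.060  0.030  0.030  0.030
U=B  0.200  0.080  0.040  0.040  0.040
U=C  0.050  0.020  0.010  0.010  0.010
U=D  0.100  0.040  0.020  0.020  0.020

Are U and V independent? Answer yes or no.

Every cell satisfies P(U,V) = P(U)·P(V). For instance P(U=B) = 0.400, P(V=D) = 0.100, and 0.400×0.100 = 0.040 matches the joint entry. So U and V are independent.

yes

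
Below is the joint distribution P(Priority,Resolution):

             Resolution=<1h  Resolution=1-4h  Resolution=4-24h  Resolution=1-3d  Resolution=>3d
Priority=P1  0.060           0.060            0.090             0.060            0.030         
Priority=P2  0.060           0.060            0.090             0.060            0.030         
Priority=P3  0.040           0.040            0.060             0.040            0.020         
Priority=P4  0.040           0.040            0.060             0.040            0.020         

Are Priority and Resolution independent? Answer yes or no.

Every cell satisfies P(Priority,Resolution) = P(Priority)·P(Resolution). For instance P(Priority=P3) = 0.200, P(Resolution=4-24h) = 0.300, and 0.200×0.300 = 0.060 matches the joint entry. So Priority and Resolution are independent.

yes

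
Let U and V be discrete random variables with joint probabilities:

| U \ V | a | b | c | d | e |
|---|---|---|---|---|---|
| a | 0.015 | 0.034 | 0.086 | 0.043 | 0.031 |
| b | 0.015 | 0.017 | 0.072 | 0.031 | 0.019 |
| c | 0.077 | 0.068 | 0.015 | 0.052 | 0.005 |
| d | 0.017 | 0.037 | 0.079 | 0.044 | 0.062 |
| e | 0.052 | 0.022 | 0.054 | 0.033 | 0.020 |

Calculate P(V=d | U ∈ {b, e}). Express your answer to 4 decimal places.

P(U=b) = 0.015 + 0.017 + 0.072 + 0.031 + 0.019 = 0.154.
P(U=e) = 0.052 + 0.022 + 0.054 + 0.033 + 0.020 = 0.181.
P(U ∈ {b, e}) = 0.154 + 0.181 = 0.335; P(V=d, U ∈ {b, e}) = 0.031 + 0.033 = 0.064.
P(V=d | U ∈ {b, e}) = 0.064/0.335 = 0.1910.

0.1910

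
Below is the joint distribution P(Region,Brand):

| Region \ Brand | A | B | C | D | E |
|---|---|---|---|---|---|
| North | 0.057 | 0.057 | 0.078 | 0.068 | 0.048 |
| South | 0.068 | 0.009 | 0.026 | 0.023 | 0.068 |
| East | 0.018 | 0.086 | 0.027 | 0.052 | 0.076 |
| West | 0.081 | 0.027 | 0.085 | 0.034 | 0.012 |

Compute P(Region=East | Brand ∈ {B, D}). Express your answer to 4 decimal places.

P(Brand=B) = 0.057 + 0.009 + 0.086 + 0.027 = 0.179.
P(Brand=D) = 0.068 + 0.023 + 0.052 + 0.034 = 0.177.
P(Brand ∈ {B, D}) = 0.179 + 0.177 = 0.356; P(Region=East, Brand ∈ {B, D}) = 0.086 + 0.052 = 0.138.
P(Region=East | Brand ∈ {B, D}) = 0.138/0.356 = 0.3876.

0.3876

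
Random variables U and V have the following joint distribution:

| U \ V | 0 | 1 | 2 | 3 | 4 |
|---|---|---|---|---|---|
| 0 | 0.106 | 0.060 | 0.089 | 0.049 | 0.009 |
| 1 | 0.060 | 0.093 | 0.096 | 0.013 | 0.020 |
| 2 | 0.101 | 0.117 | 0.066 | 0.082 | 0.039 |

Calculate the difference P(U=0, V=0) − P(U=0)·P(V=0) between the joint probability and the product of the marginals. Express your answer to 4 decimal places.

0.0224

P(U=0) = 0.106 + 0.060 + 0.089 + 0.049 + 0.009 = 0.313.
P(V=0) = 0.106 + 0.060 + 0.101 = 0.267.
P(U=0, V=0) − P(U=0)P(V=0) = 0.106 − 0.313×0.267 = 0.0224.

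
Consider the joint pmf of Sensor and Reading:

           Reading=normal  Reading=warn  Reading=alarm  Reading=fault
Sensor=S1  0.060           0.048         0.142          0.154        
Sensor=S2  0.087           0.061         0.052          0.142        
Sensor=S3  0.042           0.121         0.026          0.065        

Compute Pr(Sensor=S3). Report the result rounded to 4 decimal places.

P(Sensor=S3) = 0.042 + 0.121 + 0.026 + 0.065 = 0.254.

0.2540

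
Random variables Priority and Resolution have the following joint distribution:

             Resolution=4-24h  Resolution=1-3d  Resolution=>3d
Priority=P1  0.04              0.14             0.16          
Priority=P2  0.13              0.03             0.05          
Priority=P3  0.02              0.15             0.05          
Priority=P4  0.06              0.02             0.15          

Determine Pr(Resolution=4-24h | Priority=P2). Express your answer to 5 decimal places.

P(Priority=P2) = 0.13 + 0.03 + 0.05 = 0.21.
P(Resolution=4-24h | Priority=P2) = 0.13/0.21 = 0.61905.

0.61905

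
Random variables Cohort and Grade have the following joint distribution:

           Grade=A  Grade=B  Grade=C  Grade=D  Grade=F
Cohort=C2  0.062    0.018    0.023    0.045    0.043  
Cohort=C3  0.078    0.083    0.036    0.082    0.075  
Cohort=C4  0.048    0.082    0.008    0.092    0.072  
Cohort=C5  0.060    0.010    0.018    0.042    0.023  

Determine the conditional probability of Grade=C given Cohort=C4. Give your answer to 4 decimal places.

P(Cohort=C4) = 0.048 + 0.082 + 0.008 + 0.092 + 0.072 = 0.302.
P(Grade=C | Cohort=C4) = 0.008/0.302 = 0.0265.

0.0265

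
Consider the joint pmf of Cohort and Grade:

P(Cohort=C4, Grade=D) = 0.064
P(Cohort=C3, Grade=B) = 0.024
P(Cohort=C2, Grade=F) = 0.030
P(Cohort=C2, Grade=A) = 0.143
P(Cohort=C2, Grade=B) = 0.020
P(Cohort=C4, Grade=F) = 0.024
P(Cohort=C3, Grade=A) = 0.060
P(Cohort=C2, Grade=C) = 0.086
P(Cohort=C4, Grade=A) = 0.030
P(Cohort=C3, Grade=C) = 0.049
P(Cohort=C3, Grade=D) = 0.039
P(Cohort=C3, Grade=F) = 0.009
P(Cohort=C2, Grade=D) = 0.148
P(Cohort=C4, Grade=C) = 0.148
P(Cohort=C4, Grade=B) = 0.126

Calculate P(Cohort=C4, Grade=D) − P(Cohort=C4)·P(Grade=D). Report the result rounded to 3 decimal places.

-0.034

P(Cohort=C4) = 0.030 + 0.126 + 0.148 + 0.064 + 0.024 = 0.392.
P(Grade=D) = 0.148 + 0.039 + 0.064 = 0.251.
P(Cohort=C4, Grade=D) − P(Cohort=C4)P(Grade=D) = 0.064 − 0.392×0.251 = -0.034.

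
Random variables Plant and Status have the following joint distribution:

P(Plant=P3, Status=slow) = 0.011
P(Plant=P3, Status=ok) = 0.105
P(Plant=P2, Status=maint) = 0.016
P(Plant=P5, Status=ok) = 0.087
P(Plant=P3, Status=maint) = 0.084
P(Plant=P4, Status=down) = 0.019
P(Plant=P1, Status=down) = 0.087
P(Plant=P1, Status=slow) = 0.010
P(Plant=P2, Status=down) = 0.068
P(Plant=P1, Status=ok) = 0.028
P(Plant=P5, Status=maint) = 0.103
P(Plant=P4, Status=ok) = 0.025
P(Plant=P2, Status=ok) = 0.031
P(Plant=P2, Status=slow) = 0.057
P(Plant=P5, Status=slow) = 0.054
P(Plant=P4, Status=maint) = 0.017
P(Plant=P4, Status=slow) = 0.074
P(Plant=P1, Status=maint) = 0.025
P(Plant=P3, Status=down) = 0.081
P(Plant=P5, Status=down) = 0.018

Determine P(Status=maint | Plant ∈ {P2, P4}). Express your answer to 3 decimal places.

0.107

P(Plant=P2) = 0.031 + 0.057 + 0.068 + 0.016 = 0.172.
P(Plant=P4) = 0.025 + 0.074 + 0.019 + 0.017 = 0.135.
P(Plant ∈ {P2, P4}) = 0.172 + 0.135 = 0.307; P(Status=maint, Plant ∈ {P2, P4}) = 0.016 + 0.017 = 0.033.
P(Status=maint | Plant ∈ {P2, P4}) = 0.033/0.307 = 0.107.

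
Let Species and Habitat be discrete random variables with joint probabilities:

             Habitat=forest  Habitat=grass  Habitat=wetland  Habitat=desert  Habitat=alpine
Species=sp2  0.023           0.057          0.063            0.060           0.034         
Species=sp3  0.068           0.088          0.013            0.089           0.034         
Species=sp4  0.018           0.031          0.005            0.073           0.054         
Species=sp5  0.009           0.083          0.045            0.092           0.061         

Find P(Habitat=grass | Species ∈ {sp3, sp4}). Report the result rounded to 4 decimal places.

P(Species=sp3) = 0.068 + 0.088 + 0.013 + 0.089 + 0.034 = 0.292.
P(Species=sp4) = 0.018 + 0.031 + 0.005 + 0.073 + 0.054 = 0.181.
P(Species ∈ {sp3, sp4}) = 0.292 + 0.181 = 0.473; P(Habitat=grass, Species ∈ {sp3, sp4}) = 0.088 + 0.031 = 0.119.
P(Habitat=grass | Species ∈ {sp3, sp4}) = 0.119/0.473 = 0.2516.

0.2516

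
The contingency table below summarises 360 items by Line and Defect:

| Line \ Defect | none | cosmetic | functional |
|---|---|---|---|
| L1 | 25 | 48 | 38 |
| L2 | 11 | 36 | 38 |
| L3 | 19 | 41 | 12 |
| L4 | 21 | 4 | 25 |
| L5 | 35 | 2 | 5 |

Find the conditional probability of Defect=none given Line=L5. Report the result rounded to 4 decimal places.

Total with Line=L5: 35 + 2 + 5 = 42.
P(Defect=none | Line=L5) = 35/42 = 0.8333.

0.8333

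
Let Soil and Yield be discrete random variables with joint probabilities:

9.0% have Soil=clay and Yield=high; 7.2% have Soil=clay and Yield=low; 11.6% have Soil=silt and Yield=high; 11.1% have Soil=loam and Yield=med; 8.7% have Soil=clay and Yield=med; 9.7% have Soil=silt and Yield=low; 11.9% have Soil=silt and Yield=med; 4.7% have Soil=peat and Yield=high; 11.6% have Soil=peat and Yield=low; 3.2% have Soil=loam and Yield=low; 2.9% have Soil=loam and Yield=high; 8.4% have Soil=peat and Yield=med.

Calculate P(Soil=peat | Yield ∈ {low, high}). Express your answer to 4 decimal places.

0.2721

P(Yield=low) = 0.032 + 0.072 + 0.097 + 0.116 = 0.317.
P(Yield=high) = 0.029 + 0.090 + 0.116 + 0.047 = 0.282.
P(Yield ∈ {low, high}) = 0.317 + 0.282 = 0.599; P(Soil=peat, Yield ∈ {low, high}) = 0.116 + 0.047 = 0.163.
P(Soil=peat | Yield ∈ {low, high}) = 0.163/0.599 = 0.2721.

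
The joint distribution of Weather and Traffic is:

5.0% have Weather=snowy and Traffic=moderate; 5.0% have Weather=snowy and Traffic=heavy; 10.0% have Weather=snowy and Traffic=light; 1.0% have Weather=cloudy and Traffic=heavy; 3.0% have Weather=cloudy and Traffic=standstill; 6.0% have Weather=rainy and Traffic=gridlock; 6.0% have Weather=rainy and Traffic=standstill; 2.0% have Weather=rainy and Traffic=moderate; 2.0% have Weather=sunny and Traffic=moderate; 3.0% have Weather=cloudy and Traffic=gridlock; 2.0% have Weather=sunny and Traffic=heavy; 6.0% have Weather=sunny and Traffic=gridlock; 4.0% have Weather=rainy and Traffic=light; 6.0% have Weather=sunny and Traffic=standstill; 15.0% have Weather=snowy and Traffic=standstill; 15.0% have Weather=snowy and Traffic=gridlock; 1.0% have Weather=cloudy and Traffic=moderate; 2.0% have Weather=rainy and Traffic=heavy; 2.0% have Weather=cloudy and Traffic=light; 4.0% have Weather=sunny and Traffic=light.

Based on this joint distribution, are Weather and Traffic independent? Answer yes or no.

yes

Every cell satisfies P(Weather,Traffic) = P(Weather)·P(Traffic). For instance P(Weather=cloudy) = 0.100, P(Traffic=gridlock) = 0.300, and 0.100×0.300 = 0.030 matches the joint entry. So Weather and Traffic are independent.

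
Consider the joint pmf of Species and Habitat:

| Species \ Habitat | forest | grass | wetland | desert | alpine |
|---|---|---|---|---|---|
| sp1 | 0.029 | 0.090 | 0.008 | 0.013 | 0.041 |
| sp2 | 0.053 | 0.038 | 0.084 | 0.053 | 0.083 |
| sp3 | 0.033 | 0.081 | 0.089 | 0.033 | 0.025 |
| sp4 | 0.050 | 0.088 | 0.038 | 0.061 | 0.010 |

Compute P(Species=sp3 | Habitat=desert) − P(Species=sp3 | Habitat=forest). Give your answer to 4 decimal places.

0.0063

P(Habitat=desert) = 0.013 + 0.053 + 0.033 + 0.061 = 0.160; P(Species=sp3 | Habitat=desert) = 0.033/0.160 = 0.20625.
P(Habitat=forest) = 0.029 + 0.053 + 0.033 + 0.050 = 0.165; P(Species=sp3 | Habitat=forest) = 0.033/0.165 = 0.20000.
Difference = 0.0063.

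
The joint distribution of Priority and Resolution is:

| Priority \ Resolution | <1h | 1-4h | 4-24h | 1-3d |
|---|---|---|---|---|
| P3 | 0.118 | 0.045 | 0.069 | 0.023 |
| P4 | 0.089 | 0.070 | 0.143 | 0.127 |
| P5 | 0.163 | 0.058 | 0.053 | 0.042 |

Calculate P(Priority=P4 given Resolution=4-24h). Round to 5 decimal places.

P(Resolution=4-24h) = 0.069 + 0.143 + 0.053 = 0.265.
P(Priority=P4 | Resolution=4-24h) = 0.143/0.265 = 0.53962.

0.53962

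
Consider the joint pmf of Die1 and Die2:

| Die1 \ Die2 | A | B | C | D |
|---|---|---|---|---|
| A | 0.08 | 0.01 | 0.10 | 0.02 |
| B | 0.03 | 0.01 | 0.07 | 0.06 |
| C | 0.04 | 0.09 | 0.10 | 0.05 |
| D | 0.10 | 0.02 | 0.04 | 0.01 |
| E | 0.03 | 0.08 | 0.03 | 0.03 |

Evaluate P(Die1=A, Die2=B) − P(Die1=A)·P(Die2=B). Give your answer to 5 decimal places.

P(Die1=A) = 0.08 + 0.01 + 0.10 + 0.02 = 0.21.
P(Die2=B) = 0.01 + 0.01 + 0.09 + 0.02 + 0.08 = 0.21.
P(Die1=A, Die2=B) − P(Die1=A)P(Die2=B) = 0.01 − 0.21×0.21 = -0.03410.

-0.03410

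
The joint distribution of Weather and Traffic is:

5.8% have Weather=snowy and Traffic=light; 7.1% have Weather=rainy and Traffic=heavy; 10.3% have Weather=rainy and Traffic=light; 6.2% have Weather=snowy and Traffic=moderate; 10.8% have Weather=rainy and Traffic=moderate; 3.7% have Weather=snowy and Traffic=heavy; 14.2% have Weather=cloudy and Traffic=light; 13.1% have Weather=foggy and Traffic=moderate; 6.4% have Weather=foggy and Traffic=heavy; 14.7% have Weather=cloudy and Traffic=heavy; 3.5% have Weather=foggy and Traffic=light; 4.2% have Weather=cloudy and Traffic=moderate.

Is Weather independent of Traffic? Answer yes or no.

P(Weather=cloudy) = 0.331 and P(Traffic=moderate) = 0.343, so their product is 0.11353, but P(Weather=cloudy, Traffic=moderate) = 0.042. Since these differ, Weather and Traffic are not independent.

no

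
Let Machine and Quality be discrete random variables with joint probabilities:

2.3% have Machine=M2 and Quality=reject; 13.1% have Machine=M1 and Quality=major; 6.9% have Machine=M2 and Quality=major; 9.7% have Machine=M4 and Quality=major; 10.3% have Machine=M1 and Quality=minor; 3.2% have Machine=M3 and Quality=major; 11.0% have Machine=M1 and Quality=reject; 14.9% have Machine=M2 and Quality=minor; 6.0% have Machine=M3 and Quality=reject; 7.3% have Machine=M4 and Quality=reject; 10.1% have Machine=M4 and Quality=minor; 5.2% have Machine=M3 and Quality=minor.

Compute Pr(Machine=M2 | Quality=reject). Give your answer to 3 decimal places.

0.086

P(Quality=reject) = 0.110 + 0.023 + 0.060 + 0.073 = 0.266.
P(Machine=M2 | Quality=reject) = 0.023/0.266 = 0.086.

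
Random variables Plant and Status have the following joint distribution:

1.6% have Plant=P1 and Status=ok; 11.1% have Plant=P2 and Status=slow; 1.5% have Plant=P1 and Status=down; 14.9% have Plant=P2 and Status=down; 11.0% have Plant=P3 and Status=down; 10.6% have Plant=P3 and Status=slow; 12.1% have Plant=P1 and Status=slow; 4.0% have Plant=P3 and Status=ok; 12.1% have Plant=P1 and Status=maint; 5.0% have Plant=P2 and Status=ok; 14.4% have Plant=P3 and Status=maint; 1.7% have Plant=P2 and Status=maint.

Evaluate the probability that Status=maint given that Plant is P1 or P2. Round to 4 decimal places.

0.2300

P(Plant=P1) = 0.016 + 0.121 + 0.015 + 0.121 = 0.273.
P(Plant=P2) = 0.050 + 0.111 + 0.149 + 0.017 = 0.327.
P(Plant ∈ {P1, P2}) = 0.273 + 0.327 = 0.600; P(Status=maint, Plant ∈ {P1, P2}) = 0.121 + 0.017 = 0.138.
P(Status=maint | Plant ∈ {P1, P2}) = 0.138/0.600 = 0.2300.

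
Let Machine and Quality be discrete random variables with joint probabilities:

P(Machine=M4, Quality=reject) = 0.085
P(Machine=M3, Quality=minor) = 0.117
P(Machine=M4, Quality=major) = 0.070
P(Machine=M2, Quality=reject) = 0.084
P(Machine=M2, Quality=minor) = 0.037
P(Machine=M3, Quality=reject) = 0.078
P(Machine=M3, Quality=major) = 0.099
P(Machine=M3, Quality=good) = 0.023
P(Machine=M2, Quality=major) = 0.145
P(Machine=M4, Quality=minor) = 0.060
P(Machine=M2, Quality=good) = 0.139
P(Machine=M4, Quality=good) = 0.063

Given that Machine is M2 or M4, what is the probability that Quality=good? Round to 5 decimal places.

P(Machine=M2) = 0.139 + 0.037 + 0.145 + 0.084 = 0.405.
P(Machine=M4) = 0.063 + 0.060 + 0.070 + 0.085 = 0.278.
P(Machine ∈ {M2, M4}) = 0.405 + 0.278 = 0.683; P(Quality=good, Machine ∈ {M2, M4}) = 0.139 + 0.063 = 0.202.
P(Quality=good | Machine ∈ {M2, M4}) = 0.202/0.683 = 0.29575.

0.29575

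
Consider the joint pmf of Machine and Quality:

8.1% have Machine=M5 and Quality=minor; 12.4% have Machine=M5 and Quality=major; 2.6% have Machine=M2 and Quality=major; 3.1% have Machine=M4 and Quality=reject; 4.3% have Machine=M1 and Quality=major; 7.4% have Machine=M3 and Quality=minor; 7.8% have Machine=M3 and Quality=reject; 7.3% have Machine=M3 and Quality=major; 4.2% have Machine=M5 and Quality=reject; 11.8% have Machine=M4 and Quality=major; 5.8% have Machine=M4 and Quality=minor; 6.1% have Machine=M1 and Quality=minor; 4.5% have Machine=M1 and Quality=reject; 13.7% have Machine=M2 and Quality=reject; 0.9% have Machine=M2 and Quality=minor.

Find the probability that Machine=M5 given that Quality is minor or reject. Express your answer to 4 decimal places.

P(Quality=minor) = 0.061 + 0.009 + 0.074 + 0.058 + 0.081 = 0.283.
P(Quality=reject) = 0.045 + 0.137 + 0.078 + 0.031 + 0.042 = 0.333.
P(Quality ∈ {minor, reject}) = 0.283 + 0.333 = 0.616; P(Machine=M5, Quality ∈ {minor, reject}) = 0.081 + 0.042 = 0.123.
P(Machine=M5 | Quality ∈ {minor, reject}) = 0.123/0.616 = 0.1997.

0.1997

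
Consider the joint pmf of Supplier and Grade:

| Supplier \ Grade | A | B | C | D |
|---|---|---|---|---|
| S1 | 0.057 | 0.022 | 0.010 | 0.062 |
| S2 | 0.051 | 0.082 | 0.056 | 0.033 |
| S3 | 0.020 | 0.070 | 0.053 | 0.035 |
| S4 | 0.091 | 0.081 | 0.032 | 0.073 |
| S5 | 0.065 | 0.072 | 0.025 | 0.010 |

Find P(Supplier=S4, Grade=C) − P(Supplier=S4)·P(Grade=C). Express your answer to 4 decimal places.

P(Supplier=S4) = 0.091 + 0.081 + 0.032 + 0.073 = 0.277.
P(Grade=C) = 0.010 + 0.056 + 0.053 + 0.032 + 0.025 = 0.176.
P(Supplier=S4, Grade=C) − P(Supplier=S4)P(Grade=C) = 0.032 − 0.277×0.176 = -0.0168.

-0.0168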